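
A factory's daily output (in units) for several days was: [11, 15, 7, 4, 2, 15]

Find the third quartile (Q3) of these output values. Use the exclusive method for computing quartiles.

15

Step 1: Sort the data: [2, 4, 7, 11, 15, 15]
Step 2: n = 6
Step 3: Using the exclusive quartile method:
  Q1 = 3.5
  Q2 (median) = 9
  Q3 = 15
  IQR = Q3 - Q1 = 15 - 3.5 = 11.5
Step 4: Q3 = 15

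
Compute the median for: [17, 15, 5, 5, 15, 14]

14.5

Step 1: Sort the data in ascending order: [5, 5, 14, 15, 15, 17]
Step 2: The number of values is n = 6.
Step 3: Since n is even, the median is the average of positions 3 and 4:
  Median = (14 + 15) / 2 = 14.5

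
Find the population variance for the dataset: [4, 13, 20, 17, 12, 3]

38.9167

Step 1: Compute the mean: (4 + 13 + 20 + 17 + 12 + 3) / 6 = 11.5
Step 2: Compute squared deviations from the mean:
  (4 - 11.5)^2 = 56.25
  (13 - 11.5)^2 = 2.25
  (20 - 11.5)^2 = 72.25
  (17 - 11.5)^2 = 30.25
  (12 - 11.5)^2 = 0.25
  (3 - 11.5)^2 = 72.25
Step 3: Sum of squared deviations = 233.5
Step 4: Population variance = 233.5 / 6 = 38.9167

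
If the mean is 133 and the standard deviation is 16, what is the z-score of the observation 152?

1.1875

Step 1: Recall the z-score formula: z = (x - mu) / sigma
Step 2: Substitute values: z = (152 - 133) / 16
Step 3: z = 19 / 16 = 1.1875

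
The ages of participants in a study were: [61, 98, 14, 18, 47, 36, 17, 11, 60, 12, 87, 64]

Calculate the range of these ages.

87

Step 1: Identify the maximum value: max = 98
Step 2: Identify the minimum value: min = 11
Step 3: Range = max - min = 98 - 11 = 87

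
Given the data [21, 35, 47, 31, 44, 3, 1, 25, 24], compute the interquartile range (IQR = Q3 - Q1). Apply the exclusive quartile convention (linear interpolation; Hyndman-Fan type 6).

27.5

Step 1: Sort the data: [1, 3, 21, 24, 25, 31, 35, 44, 47]
Step 2: n = 9
Step 3: Using the exclusive quartile method:
  Q1 = 12
  Q2 (median) = 25
  Q3 = 39.5
  IQR = Q3 - Q1 = 39.5 - 12 = 27.5
Step 4: IQR = 27.5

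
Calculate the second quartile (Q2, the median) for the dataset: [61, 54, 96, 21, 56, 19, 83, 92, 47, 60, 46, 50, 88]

56

Step 1: Sort the data: [19, 21, 46, 47, 50, 54, 56, 60, 61, 83, 88, 92, 96]
Step 2: n = 13
Step 3: Q2 is the median. Since n is odd, it is the middle value at position 7: 56
Step 4: Q2 = 56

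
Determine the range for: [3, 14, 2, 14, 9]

12

Step 1: Identify the maximum value: max = 14
Step 2: Identify the minimum value: min = 2
Step 3: Range = max - min = 14 - 2 = 12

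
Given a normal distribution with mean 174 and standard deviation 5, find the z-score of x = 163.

-2.2

Step 1: Recall the z-score formula: z = (x - mu) / sigma
Step 2: Substitute values: z = (163 - 174) / 5
Step 3: z = -11 / 5 = -2.2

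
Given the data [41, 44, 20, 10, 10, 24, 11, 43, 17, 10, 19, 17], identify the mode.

10

Step 1: Count the frequency of each value:
  10: appears 3 time(s)
  11: appears 1 time(s)
  17: appears 2 time(s)
  19: appears 1 time(s)
  20: appears 1 time(s)
  24: appears 1 time(s)
  41: appears 1 time(s)
  43: appears 1 time(s)
  44: appears 1 time(s)
Step 2: The value 10 appears most frequently (3 times).
Step 3: Mode = 10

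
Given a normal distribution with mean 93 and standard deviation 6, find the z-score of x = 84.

-1.5

Step 1: Recall the z-score formula: z = (x - mu) / sigma
Step 2: Substitute values: z = (84 - 93) / 6
Step 3: z = -9 / 6 = -1.5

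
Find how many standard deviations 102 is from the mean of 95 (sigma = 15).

0.4667

Step 1: Recall the z-score formula: z = (x - mu) / sigma
Step 2: Substitute values: z = (102 - 95) / 15
Step 3: z = 7 / 15 = 0.4667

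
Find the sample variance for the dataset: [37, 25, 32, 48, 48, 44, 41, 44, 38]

57.75

Step 1: Compute the mean: (37 + 25 + 32 + 48 + 48 + 44 + 41 + 44 + 38) / 9 = 39.6667
Step 2: Compute squared deviations from the mean:
  (37 - 39.6667)^2 = 7.1111
  (25 - 39.6667)^2 = 215.1111
  (32 - 39.6667)^2 = 58.7778
  (48 - 39.6667)^2 = 69.4444
  (48 - 39.6667)^2 = 69.4444
  (44 - 39.6667)^2 = 18.7778
  (41 - 39.6667)^2 = 1.7778
  (44 - 39.6667)^2 = 18.7778
  (38 - 39.6667)^2 = 2.7778
Step 3: Sum of squared deviations = 462
Step 4: Sample variance = 462 / 8 = 57.75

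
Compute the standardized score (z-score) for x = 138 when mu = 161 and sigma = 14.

-1.6429

Step 1: Recall the z-score formula: z = (x - mu) / sigma
Step 2: Substitute values: z = (138 - 161) / 14
Step 3: z = -23 / 14 = -1.6429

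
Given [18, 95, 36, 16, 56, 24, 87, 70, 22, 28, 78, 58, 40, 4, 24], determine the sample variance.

807.2095

Step 1: Compute the mean: (18 + 95 + 36 + 16 + 56 + 24 + 87 + 70 + 22 + 28 + 78 + 58 + 40 + 4 + 24) / 15 = 43.7333
Step 2: Compute squared deviations from the mean:
  (18 - 43.7333)^2 = 662.2044
  (95 - 43.7333)^2 = 2628.2711
  (36 - 43.7333)^2 = 59.8044
  (16 - 43.7333)^2 = 769.1378
  (56 - 43.7333)^2 = 150.4711
  (24 - 43.7333)^2 = 389.4044
  (87 - 43.7333)^2 = 1872.0044
  (70 - 43.7333)^2 = 689.9378
  (22 - 43.7333)^2 = 472.3378
  (28 - 43.7333)^2 = 247.5378
  (78 - 43.7333)^2 = 1174.2044
  (58 - 43.7333)^2 = 203.5378
  (40 - 43.7333)^2 = 13.9378
  (4 - 43.7333)^2 = 1578.7378
  (24 - 43.7333)^2 = 389.4044
Step 3: Sum of squared deviations = 11300.9333
Step 4: Sample variance = 11300.9333 / 14 = 807.2095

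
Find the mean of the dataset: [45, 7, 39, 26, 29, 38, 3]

26.7143

Step 1: Sum all values: 45 + 7 + 39 + 26 + 29 + 38 + 3 = 187
Step 2: Count the number of values: n = 7
Step 3: Mean = sum / n = 187 / 7 = 26.7143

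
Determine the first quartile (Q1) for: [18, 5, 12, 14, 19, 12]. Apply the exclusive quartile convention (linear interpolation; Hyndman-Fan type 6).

10.25

Step 1: Sort the data: [5, 12, 12, 14, 18, 19]
Step 2: n = 6
Step 3: Using the exclusive quartile method:
  Q1 = 10.25
  Q2 (median) = 13
  Q3 = 18.25
  IQR = Q3 - Q1 = 18.25 - 10.25 = 8
Step 4: Q1 = 10.25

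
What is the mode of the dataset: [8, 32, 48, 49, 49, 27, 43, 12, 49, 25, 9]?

49

Step 1: Count the frequency of each value:
  8: appears 1 time(s)
  9: appears 1 time(s)
  12: appears 1 time(s)
  25: appears 1 time(s)
  27: appears 1 time(s)
  32: appears 1 time(s)
  43: appears 1 time(s)
  48: appears 1 time(s)
  49: appears 3 time(s)
Step 2: The value 49 appears most frequently (3 times).
Step 3: Mode = 49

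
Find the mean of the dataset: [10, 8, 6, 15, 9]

9.6

Step 1: Sum all values: 10 + 8 + 6 + 15 + 9 = 48
Step 2: Count the number of values: n = 5
Step 3: Mean = sum / n = 48 / 5 = 9.6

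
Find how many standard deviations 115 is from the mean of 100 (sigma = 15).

1

Step 1: Recall the z-score formula: z = (x - mu) / sigma
Step 2: Substitute values: z = (115 - 100) / 15
Step 3: z = 15 / 15 = 1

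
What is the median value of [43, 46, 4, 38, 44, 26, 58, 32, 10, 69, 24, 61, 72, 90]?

43.5

Step 1: Sort the data in ascending order: [4, 10, 24, 26, 32, 38, 43, 44, 46, 58, 61, 69, 72, 90]
Step 2: The number of values is n = 14.
Step 3: Since n is even, the median is the average of positions 7 and 8:
  Median = (43 + 44) / 2 = 43.5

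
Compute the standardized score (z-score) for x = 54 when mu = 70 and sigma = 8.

-2

Step 1: Recall the z-score formula: z = (x - mu) / sigma
Step 2: Substitute values: z = (54 - 70) / 8
Step 3: z = -16 / 8 = -2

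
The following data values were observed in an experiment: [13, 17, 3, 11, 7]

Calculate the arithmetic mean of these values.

10.2

Step 1: Sum all values: 13 + 17 + 3 + 11 + 7 = 51
Step 2: Count the number of values: n = 5
Step 3: Mean = sum / n = 51 / 5 = 10.2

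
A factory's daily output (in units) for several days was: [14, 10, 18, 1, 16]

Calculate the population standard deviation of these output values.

6.0133

Step 1: Compute the mean: 11.8
Step 2: Sum of squared deviations from the mean: 180.8
Step 3: Population variance = 180.8 / 5 = 36.16
Step 4: Standard deviation = sqrt(36.16) = 6.0133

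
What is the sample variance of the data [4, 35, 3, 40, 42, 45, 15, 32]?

293.7143

Step 1: Compute the mean: (4 + 35 + 3 + 40 + 42 + 45 + 15 + 32) / 8 = 27
Step 2: Compute squared deviations from the mean:
  (4 - 27)^2 = 529
  (35 - 27)^2 = 64
  (3 - 27)^2 = 576
  (40 - 27)^2 = 169
  (42 - 27)^2 = 225
  (45 - 27)^2 = 324
  (15 - 27)^2 = 144
  (32 - 27)^2 = 25
Step 3: Sum of squared deviations = 2056
Step 4: Sample variance = 2056 / 7 = 293.7143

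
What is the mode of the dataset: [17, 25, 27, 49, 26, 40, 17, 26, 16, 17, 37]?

17

Step 1: Count the frequency of each value:
  16: appears 1 time(s)
  17: appears 3 time(s)
  25: appears 1 time(s)
  26: appears 2 time(s)
  27: appears 1 time(s)
  37: appears 1 time(s)
  40: appears 1 time(s)
  49: appears 1 time(s)
Step 2: The value 17 appears most frequently (3 times).
Step 3: Mode = 17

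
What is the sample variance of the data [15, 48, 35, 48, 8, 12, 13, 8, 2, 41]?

321.5556

Step 1: Compute the mean: (15 + 48 + 35 + 48 + 8 + 12 + 13 + 8 + 2 + 41) / 10 = 23
Step 2: Compute squared deviations from the mean:
  (15 - 23)^2 = 64
  (48 - 23)^2 = 625
  (35 - 23)^2 = 144
  (48 - 23)^2 = 625
  (8 - 23)^2 = 225
  (12 - 23)^2 = 121
  (13 - 23)^2 = 100
  (8 - 23)^2 = 225
  (2 - 23)^2 = 441
  (41 - 23)^2 = 324
Step 3: Sum of squared deviations = 2894
Step 4: Sample variance = 2894 / 9 = 321.5556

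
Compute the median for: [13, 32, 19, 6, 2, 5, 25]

13

Step 1: Sort the data in ascending order: [2, 5, 6, 13, 19, 25, 32]
Step 2: The number of values is n = 7.
Step 3: Since n is odd, the median is the middle value at position 4: 13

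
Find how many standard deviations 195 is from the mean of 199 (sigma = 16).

-0.25

Step 1: Recall the z-score formula: z = (x - mu) / sigma
Step 2: Substitute values: z = (195 - 199) / 16
Step 3: z = -4 / 16 = -0.25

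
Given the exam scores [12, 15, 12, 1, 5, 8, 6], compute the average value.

8.4286

Step 1: Sum all values: 12 + 15 + 12 + 1 + 5 + 8 + 6 = 59
Step 2: Count the number of values: n = 7
Step 3: Mean = sum / n = 59 / 7 = 8.4286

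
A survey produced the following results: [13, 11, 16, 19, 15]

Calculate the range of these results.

8

Step 1: Identify the maximum value: max = 19
Step 2: Identify the minimum value: min = 11
Step 3: Range = max - min = 19 - 11 = 8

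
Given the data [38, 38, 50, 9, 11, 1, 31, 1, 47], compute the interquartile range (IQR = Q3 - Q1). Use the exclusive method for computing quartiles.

37.5

Step 1: Sort the data: [1, 1, 9, 11, 31, 38, 38, 47, 50]
Step 2: n = 9
Step 3: Using the exclusive quartile method:
  Q1 = 5
  Q2 (median) = 31
  Q3 = 42.5
  IQR = Q3 - Q1 = 42.5 - 5 = 37.5
Step 4: IQR = 37.5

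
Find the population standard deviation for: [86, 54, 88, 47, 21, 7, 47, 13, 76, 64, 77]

27.5552

Step 1: Compute the mean: 52.7273
Step 2: Sum of squared deviations from the mean: 8352.1818
Step 3: Population variance = 8352.1818 / 11 = 759.2893
Step 4: Standard deviation = sqrt(759.2893) = 27.5552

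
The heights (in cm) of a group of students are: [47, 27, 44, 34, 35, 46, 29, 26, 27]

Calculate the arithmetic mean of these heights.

35

Step 1: Sum all values: 47 + 27 + 44 + 34 + 35 + 46 + 29 + 26 + 27 = 315
Step 2: Count the number of values: n = 9
Step 3: Mean = sum / n = 315 / 9 = 35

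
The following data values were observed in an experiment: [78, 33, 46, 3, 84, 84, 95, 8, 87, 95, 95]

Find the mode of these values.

95

Step 1: Count the frequency of each value:
  3: appears 1 time(s)
  8: appears 1 time(s)
  33: appears 1 time(s)
  46: appears 1 time(s)
  78: appears 1 time(s)
  84: appears 2 time(s)
  87: appears 1 time(s)
  95: appears 3 time(s)
Step 2: The value 95 appears most frequently (3 times).
Step 3: Mode = 95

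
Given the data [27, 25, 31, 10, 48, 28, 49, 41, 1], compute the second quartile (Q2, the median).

28

Step 1: Sort the data: [1, 10, 25, 27, 28, 31, 41, 48, 49]
Step 2: n = 9
Step 3: Q2 is the median. Since n is odd, it is the middle value at position 5: 28
Step 4: Q2 = 28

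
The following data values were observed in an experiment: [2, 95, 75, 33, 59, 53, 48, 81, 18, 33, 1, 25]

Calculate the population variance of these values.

845.2431

Step 1: Compute the mean: (2 + 95 + 75 + 33 + 59 + 53 + 48 + 81 + 18 + 33 + 1 + 25) / 12 = 43.5833
Step 2: Compute squared deviations from the mean:
  (2 - 43.5833)^2 = 1729.1736
  (95 - 43.5833)^2 = 2643.6736
  (75 - 43.5833)^2 = 987.0069
  (33 - 43.5833)^2 = 112.0069
  (59 - 43.5833)^2 = 237.6736
  (53 - 43.5833)^2 = 88.6736
  (48 - 43.5833)^2 = 19.5069
  (81 - 43.5833)^2 = 1400.0069
  (18 - 43.5833)^2 = 654.5069
  (33 - 43.5833)^2 = 112.0069
  (1 - 43.5833)^2 = 1813.3403
  (25 - 43.5833)^2 = 345.3403
Step 3: Sum of squared deviations = 10142.9167
Step 4: Population variance = 10142.9167 / 12 = 845.2431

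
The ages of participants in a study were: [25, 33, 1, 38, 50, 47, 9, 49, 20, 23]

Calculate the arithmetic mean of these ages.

29.5

Step 1: Sum all values: 25 + 33 + 1 + 38 + 50 + 47 + 9 + 49 + 20 + 23 = 295
Step 2: Count the number of values: n = 10
Step 3: Mean = sum / n = 295 / 10 = 29.5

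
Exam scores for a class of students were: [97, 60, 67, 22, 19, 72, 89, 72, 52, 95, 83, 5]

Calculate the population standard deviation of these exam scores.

29.5817

Step 1: Compute the mean: 61.0833
Step 2: Sum of squared deviations from the mean: 10500.9167
Step 3: Population variance = 10500.9167 / 12 = 875.0764
Step 4: Standard deviation = sqrt(875.0764) = 29.5817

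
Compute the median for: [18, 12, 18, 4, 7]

12

Step 1: Sort the data in ascending order: [4, 7, 12, 18, 18]
Step 2: The number of values is n = 5.
Step 3: Since n is odd, the median is the middle value at position 3: 12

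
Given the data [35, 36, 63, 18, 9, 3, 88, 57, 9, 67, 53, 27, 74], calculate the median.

36

Step 1: Sort the data in ascending order: [3, 9, 9, 18, 27, 35, 36, 53, 57, 63, 67, 74, 88]
Step 2: The number of values is n = 13.
Step 3: Since n is odd, the median is the middle value at position 7: 36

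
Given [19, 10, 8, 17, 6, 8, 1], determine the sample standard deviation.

6.2564

Step 1: Compute the mean: 9.8571
Step 2: Sum of squared deviations from the mean: 234.8571
Step 3: Sample variance = 234.8571 / 6 = 39.1429
Step 4: Standard deviation = sqrt(39.1429) = 6.2564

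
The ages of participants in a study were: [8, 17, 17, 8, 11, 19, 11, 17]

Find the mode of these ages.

17

Step 1: Count the frequency of each value:
  8: appears 2 time(s)
  11: appears 2 time(s)
  17: appears 3 time(s)
  19: appears 1 time(s)
Step 2: The value 17 appears most frequently (3 times).
Step 3: Mode = 17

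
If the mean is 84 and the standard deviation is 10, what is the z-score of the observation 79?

-0.5

Step 1: Recall the z-score formula: z = (x - mu) / sigma
Step 2: Substitute values: z = (79 - 84) / 10
Step 3: z = -5 / 10 = -0.5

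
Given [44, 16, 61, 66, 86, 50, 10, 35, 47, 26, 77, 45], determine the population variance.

492.9097

Step 1: Compute the mean: (44 + 16 + 61 + 66 + 86 + 50 + 10 + 35 + 47 + 26 + 77 + 45) / 12 = 46.9167
Step 2: Compute squared deviations from the mean:
  (44 - 46.9167)^2 = 8.5069
  (16 - 46.9167)^2 = 955.8403
  (61 - 46.9167)^2 = 198.3403
  (66 - 46.9167)^2 = 364.1736
  (86 - 46.9167)^2 = 1527.5069
  (50 - 46.9167)^2 = 9.5069
  (10 - 46.9167)^2 = 1362.8403
  (35 - 46.9167)^2 = 142.0069
  (47 - 46.9167)^2 = 0.0069
  (26 - 46.9167)^2 = 437.5069
  (77 - 46.9167)^2 = 905.0069
  (45 - 46.9167)^2 = 3.6736
Step 3: Sum of squared deviations = 5914.9167
Step 4: Population variance = 5914.9167 / 12 = 492.9097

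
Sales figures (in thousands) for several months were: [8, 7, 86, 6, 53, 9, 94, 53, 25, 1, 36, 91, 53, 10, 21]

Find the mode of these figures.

53

Step 1: Count the frequency of each value:
  1: appears 1 time(s)
  6: appears 1 time(s)
  7: appears 1 time(s)
  8: appears 1 time(s)
  9: appears 1 time(s)
  10: appears 1 time(s)
  21: appears 1 time(s)
  25: appears 1 time(s)
  36: appears 1 time(s)
  53: appears 3 time(s)
  86: appears 1 time(s)
  91: appears 1 time(s)
  94: appears 1 time(s)
Step 2: The value 53 appears most frequently (3 times).
Step 3: Mode = 53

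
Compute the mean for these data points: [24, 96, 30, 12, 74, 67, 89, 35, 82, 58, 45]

55.6364

Step 1: Sum all values: 24 + 96 + 30 + 12 + 74 + 67 + 89 + 35 + 82 + 58 + 45 = 612
Step 2: Count the number of values: n = 11
Step 3: Mean = sum / n = 612 / 11 = 55.6364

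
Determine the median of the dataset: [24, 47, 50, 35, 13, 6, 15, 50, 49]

35

Step 1: Sort the data in ascending order: [6, 13, 15, 24, 35, 47, 49, 50, 50]
Step 2: The number of values is n = 9.
Step 3: Since n is odd, the median is the middle value at position 5: 35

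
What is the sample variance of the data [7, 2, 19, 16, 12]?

46.7

Step 1: Compute the mean: (7 + 2 + 19 + 16 + 12) / 5 = 11.2
Step 2: Compute squared deviations from the mean:
  (7 - 11.2)^2 = 17.64
  (2 - 11.2)^2 = 84.64
  (19 - 11.2)^2 = 60.84
  (16 - 11.2)^2 = 23.04
  (12 - 11.2)^2 = 0.64
Step 3: Sum of squared deviations = 186.8
Step 4: Sample variance = 186.8 / 4 = 46.7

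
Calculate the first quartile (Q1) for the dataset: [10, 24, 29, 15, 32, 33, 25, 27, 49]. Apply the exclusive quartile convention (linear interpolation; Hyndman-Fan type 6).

19.5

Step 1: Sort the data: [10, 15, 24, 25, 27, 29, 32, 33, 49]
Step 2: n = 9
Step 3: Using the exclusive quartile method:
  Q1 = 19.5
  Q2 (median) = 27
  Q3 = 32.5
  IQR = Q3 - Q1 = 32.5 - 19.5 = 13
Step 4: Q1 = 19.5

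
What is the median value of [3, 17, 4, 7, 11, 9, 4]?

7

Step 1: Sort the data in ascending order: [3, 4, 4, 7, 9, 11, 17]
Step 2: The number of values is n = 7.
Step 3: Since n is odd, the median is the middle value at position 4: 7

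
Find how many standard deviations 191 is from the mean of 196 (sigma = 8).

-0.625

Step 1: Recall the z-score formula: z = (x - mu) / sigma
Step 2: Substitute values: z = (191 - 196) / 8
Step 3: z = -5 / 8 = -0.625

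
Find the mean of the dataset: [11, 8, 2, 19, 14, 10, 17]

11.5714

Step 1: Sum all values: 11 + 8 + 2 + 19 + 14 + 10 + 17 = 81
Step 2: Count the number of values: n = 7
Step 3: Mean = sum / n = 81 / 7 = 11.5714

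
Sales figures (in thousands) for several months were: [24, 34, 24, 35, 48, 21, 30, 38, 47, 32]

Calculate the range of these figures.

27

Step 1: Identify the maximum value: max = 48
Step 2: Identify the minimum value: min = 21
Step 3: Range = max - min = 48 - 21 = 27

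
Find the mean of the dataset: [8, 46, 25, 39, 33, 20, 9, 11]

23.875

Step 1: Sum all values: 8 + 46 + 25 + 39 + 33 + 20 + 9 + 11 = 191
Step 2: Count the number of values: n = 8
Step 3: Mean = sum / n = 191 / 8 = 23.875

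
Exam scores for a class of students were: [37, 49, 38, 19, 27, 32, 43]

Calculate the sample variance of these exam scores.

100.3333

Step 1: Compute the mean: (37 + 49 + 38 + 19 + 27 + 32 + 43) / 7 = 35
Step 2: Compute squared deviations from the mean:
  (37 - 35)^2 = 4
  (49 - 35)^2 = 196
  (38 - 35)^2 = 9
  (19 - 35)^2 = 256
  (27 - 35)^2 = 64
  (32 - 35)^2 = 9
  (43 - 35)^2 = 64
Step 3: Sum of squared deviations = 602
Step 4: Sample variance = 602 / 6 = 100.3333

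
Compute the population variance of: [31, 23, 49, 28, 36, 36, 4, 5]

211.25

Step 1: Compute the mean: (31 + 23 + 49 + 28 + 36 + 36 + 4 + 5) / 8 = 26.5
Step 2: Compute squared deviations from the mean:
  (31 - 26.5)^2 = 20.25
  (23 - 26.5)^2 = 12.25
  (49 - 26.5)^2 = 506.25
  (28 - 26.5)^2 = 2.25
  (36 - 26.5)^2 = 90.25
  (36 - 26.5)^2 = 90.25
  (4 - 26.5)^2 = 506.25
  (5 - 26.5)^2 = 462.25
Step 3: Sum of squared deviations = 1690
Step 4: Population variance = 1690 / 8 = 211.25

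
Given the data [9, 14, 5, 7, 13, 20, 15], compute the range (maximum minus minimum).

15

Step 1: Identify the maximum value: max = 20
Step 2: Identify the minimum value: min = 5
Step 3: Range = max - min = 20 - 5 = 15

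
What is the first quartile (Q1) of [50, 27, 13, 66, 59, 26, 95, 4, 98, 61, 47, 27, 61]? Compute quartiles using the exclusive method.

26.5

Step 1: Sort the data: [4, 13, 26, 27, 27, 47, 50, 59, 61, 61, 66, 95, 98]
Step 2: n = 13
Step 3: Using the exclusive quartile method:
  Q1 = 26.5
  Q2 (median) = 50
  Q3 = 63.5
  IQR = Q3 - Q1 = 63.5 - 26.5 = 37
Step 4: Q1 = 26.5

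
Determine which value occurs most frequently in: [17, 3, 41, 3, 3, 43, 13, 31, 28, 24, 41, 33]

3

Step 1: Count the frequency of each value:
  3: appears 3 time(s)
  13: appears 1 time(s)
  17: appears 1 time(s)
  24: appears 1 time(s)
  28: appears 1 time(s)
  31: appears 1 time(s)
  33: appears 1 time(s)
  41: appears 2 time(s)
  43: appears 1 time(s)
Step 2: The value 3 appears most frequently (3 times).
Step 3: Mode = 3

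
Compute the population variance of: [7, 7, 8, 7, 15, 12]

9.5556

Step 1: Compute the mean: (7 + 7 + 8 + 7 + 15 + 12) / 6 = 9.3333
Step 2: Compute squared deviations from the mean:
  (7 - 9.3333)^2 = 5.4444
  (7 - 9.3333)^2 = 5.4444
  (8 - 9.3333)^2 = 1.7778
  (7 - 9.3333)^2 = 5.4444
  (15 - 9.3333)^2 = 32.1111
  (12 - 9.3333)^2 = 7.1111
Step 3: Sum of squared deviations = 57.3333
Step 4: Population variance = 57.3333 / 6 = 9.5556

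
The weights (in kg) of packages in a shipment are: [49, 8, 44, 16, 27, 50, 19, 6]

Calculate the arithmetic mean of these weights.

27.375

Step 1: Sum all values: 49 + 8 + 44 + 16 + 27 + 50 + 19 + 6 = 219
Step 2: Count the number of values: n = 8
Step 3: Mean = sum / n = 219 / 8 = 27.375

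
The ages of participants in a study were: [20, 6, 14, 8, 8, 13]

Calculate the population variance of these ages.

22.5833

Step 1: Compute the mean: (20 + 6 + 14 + 8 + 8 + 13) / 6 = 11.5
Step 2: Compute squared deviations from the mean:
  (20 - 11.5)^2 = 72.25
  (6 - 11.5)^2 = 30.25
  (14 - 11.5)^2 = 6.25
  (8 - 11.5)^2 = 12.25
  (8 - 11.5)^2 = 12.25
  (13 - 11.5)^2 = 2.25
Step 3: Sum of squared deviations = 135.5
Step 4: Population variance = 135.5 / 6 = 22.5833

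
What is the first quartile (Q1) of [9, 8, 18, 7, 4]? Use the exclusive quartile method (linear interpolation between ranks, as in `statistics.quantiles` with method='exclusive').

5.5

Step 1: Sort the data: [4, 7, 8, 9, 18]
Step 2: n = 5
Step 3: Using the exclusive quartile method:
  Q1 = 5.5
  Q2 (median) = 8
  Q3 = 13.5
  IQR = Q3 - Q1 = 13.5 - 5.5 = 8
Step 4: Q1 = 5.5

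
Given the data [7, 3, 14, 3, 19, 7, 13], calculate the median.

7

Step 1: Sort the data in ascending order: [3, 3, 7, 7, 13, 14, 19]
Step 2: The number of values is n = 7.
Step 3: Since n is odd, the median is the middle value at position 4: 7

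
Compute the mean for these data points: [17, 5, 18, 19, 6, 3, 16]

12

Step 1: Sum all values: 17 + 5 + 18 + 19 + 6 + 3 + 16 = 84
Step 2: Count the number of values: n = 7
Step 3: Mean = sum / n = 84 / 7 = 12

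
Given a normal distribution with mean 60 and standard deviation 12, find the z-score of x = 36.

-2

Step 1: Recall the z-score formula: z = (x - mu) / sigma
Step 2: Substitute values: z = (36 - 60) / 12
Step 3: z = -24 / 12 = -2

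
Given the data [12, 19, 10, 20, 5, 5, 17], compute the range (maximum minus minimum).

15

Step 1: Identify the maximum value: max = 20
Step 2: Identify the minimum value: min = 5
Step 3: Range = max - min = 20 - 5 = 15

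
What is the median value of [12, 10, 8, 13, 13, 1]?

11

Step 1: Sort the data in ascending order: [1, 8, 10, 12, 13, 13]
Step 2: The number of values is n = 6.
Step 3: Since n is even, the median is the average of positions 3 and 4:
  Median = (10 + 12) / 2 = 11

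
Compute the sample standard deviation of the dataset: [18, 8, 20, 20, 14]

5.099

Step 1: Compute the mean: 16
Step 2: Sum of squared deviations from the mean: 104
Step 3: Sample variance = 104 / 4 = 26
Step 4: Standard deviation = sqrt(26) = 5.099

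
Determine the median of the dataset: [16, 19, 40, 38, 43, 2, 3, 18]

18.5

Step 1: Sort the data in ascending order: [2, 3, 16, 18, 19, 38, 40, 43]
Step 2: The number of values is n = 8.
Step 3: Since n is even, the median is the average of positions 4 and 5:
  Median = (18 + 19) / 2 = 18.5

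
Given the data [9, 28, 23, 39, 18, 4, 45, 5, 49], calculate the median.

23

Step 1: Sort the data in ascending order: [4, 5, 9, 18, 23, 28, 39, 45, 49]
Step 2: The number of values is n = 9.
Step 3: Since n is odd, the median is the middle value at position 5: 23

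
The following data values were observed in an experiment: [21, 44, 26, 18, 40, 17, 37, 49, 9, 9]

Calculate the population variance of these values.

190.8

Step 1: Compute the mean: (21 + 44 + 26 + 18 + 40 + 17 + 37 + 49 + 9 + 9) / 10 = 27
Step 2: Compute squared deviations from the mean:
  (21 - 27)^2 = 36
  (44 - 27)^2 = 289
  (26 - 27)^2 = 1
  (18 - 27)^2 = 81
  (40 - 27)^2 = 169
  (17 - 27)^2 = 100
  (37 - 27)^2 = 100
  (49 - 27)^2 = 484
  (9 - 27)^2 = 324
  (9 - 27)^2 = 324
Step 3: Sum of squared deviations = 1908
Step 4: Population variance = 1908 / 10 = 190.8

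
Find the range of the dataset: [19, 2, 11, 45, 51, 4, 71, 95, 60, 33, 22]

93

Step 1: Identify the maximum value: max = 95
Step 2: Identify the minimum value: min = 2
Step 3: Range = max - min = 95 - 2 = 93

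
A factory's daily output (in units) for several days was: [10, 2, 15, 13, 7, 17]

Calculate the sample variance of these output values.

30.6667

Step 1: Compute the mean: (10 + 2 + 15 + 13 + 7 + 17) / 6 = 10.6667
Step 2: Compute squared deviations from the mean:
  (10 - 10.6667)^2 = 0.4444
  (2 - 10.6667)^2 = 75.1111
  (15 - 10.6667)^2 = 18.7778
  (13 - 10.6667)^2 = 5.4444
  (7 - 10.6667)^2 = 13.4444
  (17 - 10.6667)^2 = 40.1111
Step 3: Sum of squared deviations = 153.3333
Step 4: Sample variance = 153.3333 / 5 = 30.6667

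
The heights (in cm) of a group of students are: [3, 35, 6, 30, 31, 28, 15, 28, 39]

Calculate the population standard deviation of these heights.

12.0595

Step 1: Compute the mean: 23.8889
Step 2: Sum of squared deviations from the mean: 1308.8889
Step 3: Population variance = 1308.8889 / 9 = 145.4321
Step 4: Standard deviation = sqrt(145.4321) = 12.0595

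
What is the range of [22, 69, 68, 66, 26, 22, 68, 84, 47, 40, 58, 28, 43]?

62

Step 1: Identify the maximum value: max = 84
Step 2: Identify the minimum value: min = 22
Step 3: Range = max - min = 84 - 22 = 62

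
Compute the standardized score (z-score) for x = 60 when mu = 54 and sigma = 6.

1

Step 1: Recall the z-score formula: z = (x - mu) / sigma
Step 2: Substitute values: z = (60 - 54) / 6
Step 3: z = 6 / 6 = 1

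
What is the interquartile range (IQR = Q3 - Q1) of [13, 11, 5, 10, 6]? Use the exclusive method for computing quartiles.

6.5

Step 1: Sort the data: [5, 6, 10, 11, 13]
Step 2: n = 5
Step 3: Using the exclusive quartile method:
  Q1 = 5.5
  Q2 (median) = 10
  Q3 = 12
  IQR = Q3 - Q1 = 12 - 5.5 = 6.5
Step 4: IQR = 6.5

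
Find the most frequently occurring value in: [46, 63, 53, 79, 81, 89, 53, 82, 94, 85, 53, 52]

53

Step 1: Count the frequency of each value:
  46: appears 1 time(s)
  52: appears 1 time(s)
  53: appears 3 time(s)
  63: appears 1 time(s)
  79: appears 1 time(s)
  81: appears 1 time(s)
  82: appears 1 time(s)
  85: appears 1 time(s)
  89: appears 1 time(s)
  94: appears 1 time(s)
Step 2: The value 53 appears most frequently (3 times).
Step 3: Mode = 53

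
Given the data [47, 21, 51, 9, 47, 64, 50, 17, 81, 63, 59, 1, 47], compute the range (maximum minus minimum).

80

Step 1: Identify the maximum value: max = 81
Step 2: Identify the minimum value: min = 1
Step 3: Range = max - min = 81 - 1 = 80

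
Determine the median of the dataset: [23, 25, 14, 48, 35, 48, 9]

25

Step 1: Sort the data in ascending order: [9, 14, 23, 25, 35, 48, 48]
Step 2: The number of values is n = 7.
Step 3: Since n is odd, the median is the middle value at position 4: 25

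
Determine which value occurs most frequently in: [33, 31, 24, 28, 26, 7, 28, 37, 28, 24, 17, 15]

28

Step 1: Count the frequency of each value:
  7: appears 1 time(s)
  15: appears 1 time(s)
  17: appears 1 time(s)
  24: appears 2 time(s)
  26: appears 1 time(s)
  28: appears 3 time(s)
  31: appears 1 time(s)
  33: appears 1 time(s)
  37: appears 1 time(s)
Step 2: The value 28 appears most frequently (3 times).
Step 3: Mode = 28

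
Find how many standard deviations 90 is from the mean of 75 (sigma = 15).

1

Step 1: Recall the z-score formula: z = (x - mu) / sigma
Step 2: Substitute values: z = (90 - 75) / 15
Step 3: z = 15 / 15 = 1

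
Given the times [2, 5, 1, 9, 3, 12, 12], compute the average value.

6.2857

Step 1: Sum all values: 2 + 5 + 1 + 9 + 3 + 12 + 12 = 44
Step 2: Count the number of values: n = 7
Step 3: Mean = sum / n = 44 / 7 = 6.2857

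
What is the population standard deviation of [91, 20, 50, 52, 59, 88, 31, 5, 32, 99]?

30.2458

Step 1: Compute the mean: 52.7
Step 2: Sum of squared deviations from the mean: 9148.1
Step 3: Population variance = 9148.1 / 10 = 914.81
Step 4: Standard deviation = sqrt(914.81) = 30.2458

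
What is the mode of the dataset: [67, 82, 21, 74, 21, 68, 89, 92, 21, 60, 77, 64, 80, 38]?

21

Step 1: Count the frequency of each value:
  21: appears 3 time(s)
  38: appears 1 time(s)
  60: appears 1 time(s)
  64: appears 1 time(s)
  67: appears 1 time(s)
  68: appears 1 time(s)
  74: appears 1 time(s)
  77: appears 1 time(s)
  80: appears 1 time(s)
  82: appears 1 time(s)
  89: appears 1 time(s)
  92: appears 1 time(s)
Step 2: The value 21 appears most frequently (3 times).
Step 3: Mode = 21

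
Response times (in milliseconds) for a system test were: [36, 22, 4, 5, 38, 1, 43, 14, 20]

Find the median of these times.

20

Step 1: Sort the data in ascending order: [1, 4, 5, 14, 20, 22, 36, 38, 43]
Step 2: The number of values is n = 9.
Step 3: Since n is odd, the median is the middle value at position 5: 20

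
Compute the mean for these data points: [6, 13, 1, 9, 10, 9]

8

Step 1: Sum all values: 6 + 13 + 1 + 9 + 10 + 9 = 48
Step 2: Count the number of values: n = 6
Step 3: Mean = sum / n = 48 / 6 = 8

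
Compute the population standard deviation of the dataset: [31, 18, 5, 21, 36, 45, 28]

12.0678

Step 1: Compute the mean: 26.2857
Step 2: Sum of squared deviations from the mean: 1019.4286
Step 3: Population variance = 1019.4286 / 7 = 145.6327
Step 4: Standard deviation = sqrt(145.6327) = 12.0678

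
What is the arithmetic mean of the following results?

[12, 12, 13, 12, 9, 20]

13

Step 1: Sum all values: 12 + 12 + 13 + 12 + 9 + 20 = 78
Step 2: Count the number of values: n = 6
Step 3: Mean = sum / n = 78 / 6 = 13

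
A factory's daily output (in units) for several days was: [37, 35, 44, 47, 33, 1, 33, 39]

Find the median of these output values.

36

Step 1: Sort the data in ascending order: [1, 33, 33, 35, 37, 39, 44, 47]
Step 2: The number of values is n = 8.
Step 3: Since n is even, the median is the average of positions 4 and 5:
  Median = (35 + 37) / 2 = 36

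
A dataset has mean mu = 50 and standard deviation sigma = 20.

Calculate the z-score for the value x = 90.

2

Step 1: Recall the z-score formula: z = (x - mu) / sigma
Step 2: Substitute values: z = (90 - 50) / 20
Step 3: z = 40 / 20 = 2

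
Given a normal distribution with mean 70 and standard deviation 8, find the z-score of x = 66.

-0.5

Step 1: Recall the z-score formula: z = (x - mu) / sigma
Step 2: Substitute values: z = (66 - 70) / 8
Step 3: z = -4 / 8 = -0.5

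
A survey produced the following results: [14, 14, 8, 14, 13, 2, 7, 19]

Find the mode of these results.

14

Step 1: Count the frequency of each value:
  2: appears 1 time(s)
  7: appears 1 time(s)
  8: appears 1 time(s)
  13: appears 1 time(s)
  14: appears 3 time(s)
  19: appears 1 time(s)
Step 2: The value 14 appears most frequently (3 times).
Step 3: Mode = 14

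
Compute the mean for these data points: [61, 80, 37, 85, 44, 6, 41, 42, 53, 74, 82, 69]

56.1667

Step 1: Sum all values: 61 + 80 + 37 + 85 + 44 + 6 + 41 + 42 + 53 + 74 + 82 + 69 = 674
Step 2: Count the number of values: n = 12
Step 3: Mean = sum / n = 674 / 12 = 56.1667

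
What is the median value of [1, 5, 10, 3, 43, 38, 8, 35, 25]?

10

Step 1: Sort the data in ascending order: [1, 3, 5, 8, 10, 25, 35, 38, 43]
Step 2: The number of values is n = 9.
Step 3: Since n is odd, the median is the middle value at position 5: 10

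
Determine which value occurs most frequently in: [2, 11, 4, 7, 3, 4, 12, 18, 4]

4

Step 1: Count the frequency of each value:
  2: appears 1 time(s)
  3: appears 1 time(s)
  4: appears 3 time(s)
  7: appears 1 time(s)
  11: appears 1 time(s)
  12: appears 1 time(s)
  18: appears 1 time(s)
Step 2: The value 4 appears most frequently (3 times).
Step 3: Mode = 4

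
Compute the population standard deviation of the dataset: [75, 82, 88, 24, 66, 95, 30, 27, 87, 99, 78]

26.7313

Step 1: Compute the mean: 68.2727
Step 2: Sum of squared deviations from the mean: 7860.1818
Step 3: Population variance = 7860.1818 / 11 = 714.562
Step 4: Standard deviation = sqrt(714.562) = 26.7313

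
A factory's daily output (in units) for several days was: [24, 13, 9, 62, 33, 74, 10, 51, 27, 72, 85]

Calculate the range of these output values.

76

Step 1: Identify the maximum value: max = 85
Step 2: Identify the minimum value: min = 9
Step 3: Range = max - min = 85 - 9 = 76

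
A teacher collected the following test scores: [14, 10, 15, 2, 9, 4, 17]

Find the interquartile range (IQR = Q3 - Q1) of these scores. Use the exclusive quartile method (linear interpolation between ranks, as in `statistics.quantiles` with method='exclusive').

11

Step 1: Sort the data: [2, 4, 9, 10, 14, 15, 17]
Step 2: n = 7
Step 3: Using the exclusive quartile method:
  Q1 = 4
  Q2 (median) = 10
  Q3 = 15
  IQR = Q3 - Q1 = 15 - 4 = 11
Step 4: IQR = 11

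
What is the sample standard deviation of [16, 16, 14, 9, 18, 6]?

4.6655

Step 1: Compute the mean: 13.1667
Step 2: Sum of squared deviations from the mean: 108.8333
Step 3: Sample variance = 108.8333 / 5 = 21.7667
Step 4: Standard deviation = sqrt(21.7667) = 4.6655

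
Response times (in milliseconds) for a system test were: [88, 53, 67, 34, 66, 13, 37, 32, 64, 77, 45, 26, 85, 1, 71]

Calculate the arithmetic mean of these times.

50.6

Step 1: Sum all values: 88 + 53 + 67 + 34 + 66 + 13 + 37 + 32 + 64 + 77 + 45 + 26 + 85 + 1 + 71 = 759
Step 2: Count the number of values: n = 15
Step 3: Mean = sum / n = 759 / 15 = 50.6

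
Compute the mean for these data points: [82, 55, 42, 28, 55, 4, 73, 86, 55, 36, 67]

53

Step 1: Sum all values: 82 + 55 + 42 + 28 + 55 + 4 + 73 + 86 + 55 + 36 + 67 = 583
Step 2: Count the number of values: n = 11
Step 3: Mean = sum / n = 583 / 11 = 53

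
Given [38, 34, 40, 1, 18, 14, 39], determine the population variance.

200.7755

Step 1: Compute the mean: (38 + 34 + 40 + 1 + 18 + 14 + 39) / 7 = 26.2857
Step 2: Compute squared deviations from the mean:
  (38 - 26.2857)^2 = 137.2245
  (34 - 26.2857)^2 = 59.5102
  (40 - 26.2857)^2 = 188.0816
  (1 - 26.2857)^2 = 639.3673
  (18 - 26.2857)^2 = 68.6531
  (14 - 26.2857)^2 = 150.9388
  (39 - 26.2857)^2 = 161.6531
Step 3: Sum of squared deviations = 1405.4286
Step 4: Population variance = 1405.4286 / 7 = 200.7755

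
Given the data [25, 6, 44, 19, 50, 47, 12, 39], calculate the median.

32

Step 1: Sort the data in ascending order: [6, 12, 19, 25, 39, 44, 47, 50]
Step 2: The number of values is n = 8.
Step 3: Since n is even, the median is the average of positions 4 and 5:
  Median = (25 + 39) / 2 = 32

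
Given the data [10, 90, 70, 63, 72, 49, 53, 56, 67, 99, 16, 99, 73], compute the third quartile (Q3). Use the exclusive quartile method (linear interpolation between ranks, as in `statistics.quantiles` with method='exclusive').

81.5

Step 1: Sort the data: [10, 16, 49, 53, 56, 63, 67, 70, 72, 73, 90, 99, 99]
Step 2: n = 13
Step 3: Using the exclusive quartile method:
  Q1 = 51
  Q2 (median) = 67
  Q3 = 81.5
  IQR = Q3 - Q1 = 81.5 - 51 = 30.5
Step 4: Q3 = 81.5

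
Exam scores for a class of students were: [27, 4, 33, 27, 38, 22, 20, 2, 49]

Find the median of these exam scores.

27

Step 1: Sort the data in ascending order: [2, 4, 20, 22, 27, 27, 33, 38, 49]
Step 2: The number of values is n = 9.
Step 3: Since n is odd, the median is the middle value at position 5: 27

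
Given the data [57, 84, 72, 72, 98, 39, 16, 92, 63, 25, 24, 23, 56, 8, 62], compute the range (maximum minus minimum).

90

Step 1: Identify the maximum value: max = 98
Step 2: Identify the minimum value: min = 8
Step 3: Range = max - min = 98 - 8 = 90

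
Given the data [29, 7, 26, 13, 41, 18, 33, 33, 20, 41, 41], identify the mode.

41

Step 1: Count the frequency of each value:
  7: appears 1 time(s)
  13: appears 1 time(s)
  18: appears 1 time(s)
  20: appears 1 time(s)
  26: appears 1 time(s)
  29: appears 1 time(s)
  33: appears 2 time(s)
  41: appears 3 time(s)
Step 2: The value 41 appears most frequently (3 times).
Step 3: Mode = 41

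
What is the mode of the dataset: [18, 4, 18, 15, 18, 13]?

18

Step 1: Count the frequency of each value:
  4: appears 1 time(s)
  13: appears 1 time(s)
  15: appears 1 time(s)
  18: appears 3 time(s)
Step 2: The value 18 appears most frequently (3 times).
Step 3: Mode = 18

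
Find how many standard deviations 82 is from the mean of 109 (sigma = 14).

-1.9286

Step 1: Recall the z-score formula: z = (x - mu) / sigma
Step 2: Substitute values: z = (82 - 109) / 14
Step 3: z = -27 / 14 = -1.9286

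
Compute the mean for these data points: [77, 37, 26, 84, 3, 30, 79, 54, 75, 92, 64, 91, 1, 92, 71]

58.4

Step 1: Sum all values: 77 + 37 + 26 + 84 + 3 + 30 + 79 + 54 + 75 + 92 + 64 + 91 + 1 + 92 + 71 = 876
Step 2: Count the number of values: n = 15
Step 3: Mean = sum / n = 876 / 15 = 58.4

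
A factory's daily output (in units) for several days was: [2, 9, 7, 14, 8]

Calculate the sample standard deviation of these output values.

4.3012

Step 1: Compute the mean: 8
Step 2: Sum of squared deviations from the mean: 74
Step 3: Sample variance = 74 / 4 = 18.5
Step 4: Standard deviation = sqrt(18.5) = 4.3012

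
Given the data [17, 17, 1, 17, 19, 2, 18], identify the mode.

17

Step 1: Count the frequency of each value:
  1: appears 1 time(s)
  2: appears 1 time(s)
  17: appears 3 time(s)
  18: appears 1 time(s)
  19: appears 1 time(s)
Step 2: The value 17 appears most frequently (3 times).
Step 3: Mode = 17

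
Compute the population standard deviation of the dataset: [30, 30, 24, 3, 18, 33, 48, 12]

12.9687

Step 1: Compute the mean: 24.75
Step 2: Sum of squared deviations from the mean: 1345.5
Step 3: Population variance = 1345.5 / 8 = 168.1875
Step 4: Standard deviation = sqrt(168.1875) = 12.9687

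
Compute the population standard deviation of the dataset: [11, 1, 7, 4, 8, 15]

4.5338

Step 1: Compute the mean: 7.6667
Step 2: Sum of squared deviations from the mean: 123.3333
Step 3: Population variance = 123.3333 / 6 = 20.5556
Step 4: Standard deviation = sqrt(20.5556) = 4.5338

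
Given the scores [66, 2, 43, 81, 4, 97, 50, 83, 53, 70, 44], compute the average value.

53.9091

Step 1: Sum all values: 66 + 2 + 43 + 81 + 4 + 97 + 50 + 83 + 53 + 70 + 44 = 593
Step 2: Count the number of values: n = 11
Step 3: Mean = sum / n = 593 / 11 = 53.9091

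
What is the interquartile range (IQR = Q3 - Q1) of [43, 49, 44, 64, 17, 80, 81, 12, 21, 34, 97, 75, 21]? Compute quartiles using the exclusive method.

56.5

Step 1: Sort the data: [12, 17, 21, 21, 34, 43, 44, 49, 64, 75, 80, 81, 97]
Step 2: n = 13
Step 3: Using the exclusive quartile method:
  Q1 = 21
  Q2 (median) = 44
  Q3 = 77.5
  IQR = Q3 - Q1 = 77.5 - 21 = 56.5
Step 4: IQR = 56.5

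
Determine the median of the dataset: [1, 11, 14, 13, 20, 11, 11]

11

Step 1: Sort the data in ascending order: [1, 11, 11, 11, 13, 14, 20]
Step 2: The number of values is n = 7.
Step 3: Since n is odd, the median is the middle value at position 4: 11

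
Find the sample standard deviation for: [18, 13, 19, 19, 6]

5.6125

Step 1: Compute the mean: 15
Step 2: Sum of squared deviations from the mean: 126
Step 3: Sample variance = 126 / 4 = 31.5
Step 4: Standard deviation = sqrt(31.5) = 5.6125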